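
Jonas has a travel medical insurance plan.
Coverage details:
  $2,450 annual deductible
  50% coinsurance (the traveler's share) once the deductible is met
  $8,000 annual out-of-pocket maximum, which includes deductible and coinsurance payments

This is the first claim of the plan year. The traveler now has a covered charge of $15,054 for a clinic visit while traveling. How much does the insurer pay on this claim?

Nothing has been paid toward the $2,450 deductible, so the first $2,450 of this charge is applied there.
After the $2,450 deductible portion, $15,054 − $2,450 = $12,604 is subject to coinsurance.
Traveler's 50% share of $12,604 is $6,302.
So the traveler owes $2,450 + $6,302 = $8,752 before any cap.
Adding $8,752 to the $0 already spent would give $8,752, which exceeds the $8,000 cap; the traveler pays just $8,000 − $0 = $8,000.
The plan picks up $15,054 − $8,000 = $7,054.

$7,054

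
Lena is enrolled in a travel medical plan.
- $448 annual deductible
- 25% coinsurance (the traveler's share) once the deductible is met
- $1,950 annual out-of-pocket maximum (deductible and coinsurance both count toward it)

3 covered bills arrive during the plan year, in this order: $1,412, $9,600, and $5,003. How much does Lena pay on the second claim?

Claim 1 — $1,412: $448 finishes the deductible; $964 goes to coinsurance; 25% of $964 = $241. Cost to traveler: $689. OOP to date $689.
Claim 2 — $9,600: 25% coinsurance on $9,600 = $2,400. Adding that to $689 gives $3,089, past the $1,950 cap; traveler pays only $1,950 − $689 = $1,261.

$1,261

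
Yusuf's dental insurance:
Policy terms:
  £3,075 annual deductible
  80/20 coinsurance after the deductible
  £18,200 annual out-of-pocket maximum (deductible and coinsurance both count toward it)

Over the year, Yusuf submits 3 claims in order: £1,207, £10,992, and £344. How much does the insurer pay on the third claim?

#1 (£1,207): entire amount goes to the deductible. Cost to patient: £1,207. OOP to date £1,207. Plan pays £1,207 − £1,207 = £0.
#2 (£10,992): £1,868 to deductible, leaving £9,124; 20% of £9,124 = £1,824.80. Cost to patient: £3,692.80. OOP to date £4,899.80. Insurer: £10,992 − £3,692.80 = £7,299.20.
#3 (£344): deductible already satisfied, so patient's share is 20% × £344 = £68.80. Cost to patient: £68.80. OOP to date £4,968.60. Plan pays £344 − £68.80 = £275.20.

£275.20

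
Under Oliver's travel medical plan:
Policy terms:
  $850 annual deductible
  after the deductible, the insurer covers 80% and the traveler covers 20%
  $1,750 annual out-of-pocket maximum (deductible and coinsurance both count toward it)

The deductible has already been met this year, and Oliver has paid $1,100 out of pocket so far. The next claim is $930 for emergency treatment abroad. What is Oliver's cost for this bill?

$186

With the deductible met, the entire $930 is subject to coinsurance.
Coinsurance: $930 × 20% = $186.
Year-to-date out-of-pocket becomes $1,100 + $186 = $1,286, still under the $1,750 maximum, so no cap applies.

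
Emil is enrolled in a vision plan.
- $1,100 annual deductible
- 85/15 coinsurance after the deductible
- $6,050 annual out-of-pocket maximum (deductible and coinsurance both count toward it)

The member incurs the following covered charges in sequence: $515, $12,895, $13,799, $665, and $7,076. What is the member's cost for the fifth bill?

Claim 1 ($515): fully absorbed by the deductible. Member pays $515; OOP now $515.
Claim 2 ($12,895): deductible takes $585, $12,310 remains; member's 15% is $1,846.50. Member pays $2,431.50; OOP now $2,946.50.
Claim 3 ($13,799): deductible already satisfied, so member's share is 15% × $13,799 = $2,069.85. Cost to member: $2,069.85. OOP to date $5,016.35.
Claim 4 ($665): 15% coinsurance on $665 = $99.75. Member pays $99.75; OOP now $5,116.10.
Claim 5 ($7,076): 15% coinsurance on $7,076 = $1,061.40. That would push OOP to $6,177.50, over the $6,050 cap, so member pays $6,050 − $5,116.10 = $933.90.

$933.90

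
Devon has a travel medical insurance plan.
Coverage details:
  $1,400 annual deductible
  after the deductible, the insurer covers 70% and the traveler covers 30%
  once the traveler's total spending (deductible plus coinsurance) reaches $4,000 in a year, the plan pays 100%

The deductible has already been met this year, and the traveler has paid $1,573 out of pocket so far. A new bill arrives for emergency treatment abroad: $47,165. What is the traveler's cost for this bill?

$2,427

With the deductible met, the entire $47,165 is subject to coinsurance.
Coinsurance: $47,165 × 30% = $14,149.50.
Year-to-date out-of-pocket would reach $1,573 + $14,149.50 = $15,722.50, above the $4,000 maximum, so the traveler pays only $4,000 − $1,573 = $2,427.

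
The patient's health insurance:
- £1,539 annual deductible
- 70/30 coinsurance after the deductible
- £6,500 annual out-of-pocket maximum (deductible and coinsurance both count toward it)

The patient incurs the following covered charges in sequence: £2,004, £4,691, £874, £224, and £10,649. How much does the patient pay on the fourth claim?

Bill 1, £2,004: £1,539 finishes the deductible; £465 goes to coinsurance; 30% of £465 = £139.50. Cost to patient: £1,678.50. OOP to date £1,678.50.
Bill 2, £4,691: 30% coinsurance on £4,691 = £1,407.30. Cost to patient: £1,407.30. OOP to date £3,085.80.
Bill 3, £874: deductible met; 30% of £874 = £262.20. Patient owes £262.20 (running OOP £3,348).
Bill 4, £224: deductible already satisfied, so patient's share is 30% × £224 = £67.20. Cost to patient: £67.20. OOP to date £3,415.20.

£67.20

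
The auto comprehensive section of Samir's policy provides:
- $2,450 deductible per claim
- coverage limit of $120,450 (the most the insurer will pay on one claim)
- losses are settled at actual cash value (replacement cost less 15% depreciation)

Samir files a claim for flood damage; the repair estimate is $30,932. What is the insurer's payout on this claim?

$23,842.20

Depreciate 15%: the covered value is $30,932 × 0.85 = $26,292.20.
Subtract the deductible: $26,292.20 − $2,450 = $23,842.20.
$23,842.20 ≤ $120,450, so the limit doesn't bind; insurer pays $23,842.20.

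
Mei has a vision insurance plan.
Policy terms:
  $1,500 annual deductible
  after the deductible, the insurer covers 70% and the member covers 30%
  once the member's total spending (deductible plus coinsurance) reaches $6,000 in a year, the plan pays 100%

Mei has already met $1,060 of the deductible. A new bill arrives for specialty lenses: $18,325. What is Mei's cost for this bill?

Remaining deductible: $1,500 − $1,060 = $440.
The remaining $17,885 (= $18,325 − $440) moves to coinsurance.
Coinsurance: $17,885 × 30% = $5,365.50.
Member responsibility before any cap: $440 + $5,365.50 = $5,805.50.
Year-to-date out-of-pocket would reach $1,060 + $5,805.50 = $6,865.50, above the $6,000 maximum, so the member pays only $6,000 − $1,060 = $4,940.

$4,940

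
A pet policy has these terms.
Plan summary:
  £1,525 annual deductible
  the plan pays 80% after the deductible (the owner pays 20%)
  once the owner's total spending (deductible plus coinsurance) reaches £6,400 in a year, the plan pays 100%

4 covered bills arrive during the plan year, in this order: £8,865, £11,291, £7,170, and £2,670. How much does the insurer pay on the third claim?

£6,021.20

Bill 1, £8,865: £1,525 finishes the deductible; £7,340 goes to coinsurance; coinsurance £7,340 × 20% = £1,468. Owner owes £2,993 (running OOP £2,993). Plan pays £8,865 − £2,993 = £5,872.
Bill 2, £11,291: deductible already satisfied, so owner's share is 20% × £11,291 = £2,258.20. Owner owes £2,258.20 (running OOP £5,251.20). Insurer: £11,291 − £2,258.20 = £9,032.80.
Bill 3, £7,170: deductible met; 20% of £7,170 = £1,434. OOP would hit £6,685.20 > £6,400, so the cap limits the owner to £6,400 − £5,251.20 = £1,148.80. Plan pays £7,170 − £1,148.80 = £6,021.20.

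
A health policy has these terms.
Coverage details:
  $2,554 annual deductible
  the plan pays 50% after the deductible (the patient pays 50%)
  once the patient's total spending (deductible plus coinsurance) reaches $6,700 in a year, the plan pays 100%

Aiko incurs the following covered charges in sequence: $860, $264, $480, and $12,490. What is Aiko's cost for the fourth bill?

Claim 1 ($860): fully absorbed by the deductible. Cost to patient: $860. OOP to date $860.
Claim 2 ($264): all of it applies to the deductible. Patient pays $264; OOP now $1,124.
Claim 3 ($480): all of it applies to the deductible. Patient pays $480; OOP now $1,604.
Claim 4 ($12,490): $950 to deductible, leaving $11,540; coinsurance $11,540 × 50% = $5,770. Together that's $950 + $5,770 = $6,720. OOP would hit $8,324 > $6,700, so the cap limits the patient to $6,700 − $1,604 = $5,096.

$5,096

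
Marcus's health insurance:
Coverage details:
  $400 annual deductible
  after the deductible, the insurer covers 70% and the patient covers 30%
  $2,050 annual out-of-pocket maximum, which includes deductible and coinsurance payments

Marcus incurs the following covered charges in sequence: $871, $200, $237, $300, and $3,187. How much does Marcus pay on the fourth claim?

#1 ($871): deductible takes $400, $471 remains; coinsurance $471 × 30% = $141.30. Patient pays $541.30; OOP now $541.30.
#2 ($200): deductible already satisfied, so patient's share is 30% × $200 = $60. Cost to patient: $60. OOP to date $601.30.
#3 ($237): 30% coinsurance on $237 = $71.10. Patient pays $71.10; OOP now $672.40.
#4 ($300): deductible met; 30% of $300 = $90. Patient pays $90; OOP now $762.40.

$90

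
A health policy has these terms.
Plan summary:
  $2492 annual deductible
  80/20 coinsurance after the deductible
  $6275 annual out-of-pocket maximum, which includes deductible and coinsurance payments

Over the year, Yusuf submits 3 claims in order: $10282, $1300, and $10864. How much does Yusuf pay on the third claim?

$1965

#1 ($10282): $2492 to deductible, leaving $7790; coinsurance $7790 × 20% = $1558. Cost to patient: $4050. OOP to date $4050.
#2 ($1300): deductible already satisfied, so patient's share is 20% × $1300 = $260. Patient pays $260; OOP now $4310.
#3 ($10864): deductible met; 20% of $10864 = $2172.80. That would push OOP to $6482.80, over the $6275 cap, so patient pays $6275 − $4310 = $1965.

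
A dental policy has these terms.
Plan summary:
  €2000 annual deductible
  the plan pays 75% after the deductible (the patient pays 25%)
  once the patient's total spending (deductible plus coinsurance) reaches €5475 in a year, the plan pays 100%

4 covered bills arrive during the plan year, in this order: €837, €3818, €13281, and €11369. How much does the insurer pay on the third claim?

€10469.75

#1 (€837): fully absorbed by the deductible. Patient pays €837; OOP now €837. Insurer: €837 − €837 = €0.
#2 (€3818): deductible takes €1163, €2655 remains; coinsurance €2655 × 25% = €663.75. Patient owes €1826.75 (running OOP €2663.75). Plan pays €3818 − €1826.75 = €1991.25.
#3 (€13281): deductible met; 25% of €13281 = €3320.25. OOP would hit €5984 > €5475, so the cap limits the patient to €5475 − €2663.75 = €2811.25. Insurer: €13281 − €2811.25 = €10469.75.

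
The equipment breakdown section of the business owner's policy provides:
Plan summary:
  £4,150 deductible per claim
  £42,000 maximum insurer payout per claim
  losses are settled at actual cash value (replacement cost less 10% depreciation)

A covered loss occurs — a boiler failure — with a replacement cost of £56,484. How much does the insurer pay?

Actual cash value after 10% depreciation: £56,484 × 90% = £50,835.60.
After the deductible, £50,835.60 − £4,150 = £46,685.60 remains.
The £42,000 per-incident cap binds; insurer pays £42,000.

£42,000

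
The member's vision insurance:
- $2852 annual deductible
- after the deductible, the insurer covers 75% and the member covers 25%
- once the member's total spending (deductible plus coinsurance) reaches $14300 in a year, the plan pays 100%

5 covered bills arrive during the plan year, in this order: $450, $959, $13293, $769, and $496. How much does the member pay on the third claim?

Bill 1, $450: all of it applies to the deductible. Member owes $450 (running OOP $450).
Bill 2, $959: fully absorbed by the deductible. Member owes $959 (running OOP $1409).
Bill 3, $13293: $1443 finishes the deductible; $11850 goes to coinsurance; member's 25% is $2962.50. Cost to member: $4405.50. OOP to date $5814.50.

$4405.50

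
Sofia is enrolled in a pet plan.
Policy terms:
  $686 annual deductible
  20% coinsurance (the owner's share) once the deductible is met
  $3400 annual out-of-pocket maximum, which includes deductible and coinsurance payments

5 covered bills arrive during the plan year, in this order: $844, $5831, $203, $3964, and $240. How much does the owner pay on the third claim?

$40.60

#1 ($844): deductible takes $686, $158 remains; owner's 20% is $31.60. Owner pays $717.60; OOP now $717.60.
#2 ($5831): deductible already satisfied, so owner's share is 20% × $5831 = $1166.20. Cost to owner: $1166.20. OOP to date $1883.80.
#3 ($203): 20% coinsurance on $203 = $40.60. Owner owes $40.60 (running OOP $1924.40).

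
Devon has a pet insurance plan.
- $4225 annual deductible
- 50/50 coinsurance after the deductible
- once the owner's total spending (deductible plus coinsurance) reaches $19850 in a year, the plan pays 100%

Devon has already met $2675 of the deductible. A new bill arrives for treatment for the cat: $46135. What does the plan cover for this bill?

$28960

Remaining deductible: $4225 − $2675 = $1550.
The remaining $44585 (= $46135 − $1550) moves to coinsurance.
50% of $44585 = $22292.50 falls to the owner.
Owner responsibility before any cap: $1550 + $22292.50 = $23842.50.
Adding $23842.50 to the $2675 already spent would give $26517.50, which exceeds the $19850 cap; the owner pays just $19850 − $2675 = $17175.
The insurer covers the remainder: $46135 − $17175 = $28960.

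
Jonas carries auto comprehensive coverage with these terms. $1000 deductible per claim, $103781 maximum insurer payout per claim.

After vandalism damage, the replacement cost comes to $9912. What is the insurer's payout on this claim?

After the deductible, $9912 − $1000 = $8912 remains.
$8912 is within the $103781 limit, so the insurer pays $8912.

$8912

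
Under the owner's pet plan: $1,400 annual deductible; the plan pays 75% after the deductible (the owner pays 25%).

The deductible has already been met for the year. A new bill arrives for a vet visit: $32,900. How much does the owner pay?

$8,225

The deductible is already satisfied, so the full bill goes to coinsurance.
Coinsurance: $32,900 × 25% = $8,225.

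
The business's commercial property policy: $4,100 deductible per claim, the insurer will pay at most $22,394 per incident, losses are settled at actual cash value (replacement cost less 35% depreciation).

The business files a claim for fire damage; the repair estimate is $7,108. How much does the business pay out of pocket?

$6,587.80

Actual cash value after 35% depreciation: $7,108 × 65% = $4,620.20.
After the deductible, $4,620.20 − $4,100 = $520.20 remains.
$520.20 is within the $22,394 limit, so the insurer pays $520.20.
The business bears the rest of the original loss: $7,108 − $520.20 = $6,587.80.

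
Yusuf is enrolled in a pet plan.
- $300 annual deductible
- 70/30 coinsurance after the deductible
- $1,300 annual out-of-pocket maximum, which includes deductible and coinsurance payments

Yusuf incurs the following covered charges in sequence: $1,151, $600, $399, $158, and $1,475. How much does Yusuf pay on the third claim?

Claim 1 ($1,151): $300 to deductible, leaving $851; coinsurance $851 × 30% = $255.30. Owner owes $555.30 (running OOP $555.30).
Claim 2 ($600): deductible met; 30% of $600 = $180. Cost to owner: $180. OOP to date $735.30.
Claim 3 ($399): deductible already satisfied, so owner's share is 30% × $399 = $119.70. Cost to owner: $119.70. OOP to date $855.

$119.70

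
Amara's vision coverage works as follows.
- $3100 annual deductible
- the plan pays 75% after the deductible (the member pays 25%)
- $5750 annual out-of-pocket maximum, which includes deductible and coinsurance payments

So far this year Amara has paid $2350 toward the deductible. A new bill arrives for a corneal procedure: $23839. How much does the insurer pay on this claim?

$20439

Remaining deductible: $3100 − $2350 = $750.
That leaves $23839 − $750 = $23089 for coinsurance.
Coinsurance: $23089 × 25% = $5772.25.
Member responsibility before any cap: $750 + $5772.25 = $6522.25.
Adding $6522.25 to the $2350 already spent would give $8872.25, which exceeds the $5750 cap; the member pays just $5750 − $2350 = $3400.
The insurer covers the remainder: $23839 − $3400 = $20439.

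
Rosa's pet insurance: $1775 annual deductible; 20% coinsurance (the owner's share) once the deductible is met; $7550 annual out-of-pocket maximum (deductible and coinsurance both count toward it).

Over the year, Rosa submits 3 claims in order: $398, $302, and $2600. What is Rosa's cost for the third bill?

$1380

Claim 1 ($398): fully absorbed by the deductible. Owner owes $398 (running OOP $398).
Claim 2 ($302): fully absorbed by the deductible. Cost to owner: $302. OOP to date $700.
Claim 3 ($2600): deductible takes $1075, $1525 remains; 20% of $1525 = $305. Owner pays $1380; OOP now $2080.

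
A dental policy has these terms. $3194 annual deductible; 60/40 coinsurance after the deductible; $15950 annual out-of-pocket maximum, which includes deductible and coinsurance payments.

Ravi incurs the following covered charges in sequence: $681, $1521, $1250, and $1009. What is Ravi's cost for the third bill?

#1 ($681): all of it applies to the deductible. Patient owes $681 (running OOP $681).
#2 ($1521): fully absorbed by the deductible. Patient owes $1521 (running OOP $2202).
#3 ($1250): $992 finishes the deductible; $258 goes to coinsurance; patient's 40% is $103.20. Patient owes $1095.20 (running OOP $3297.20).

$1095.20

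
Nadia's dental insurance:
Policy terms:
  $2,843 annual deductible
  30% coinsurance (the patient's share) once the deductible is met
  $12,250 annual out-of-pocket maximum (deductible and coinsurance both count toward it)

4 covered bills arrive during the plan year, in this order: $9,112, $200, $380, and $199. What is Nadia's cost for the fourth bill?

Bill 1, $9,112: $2,843 to deductible, leaving $6,269; coinsurance $6,269 × 30% = $1,880.70. Patient owes $4,723.70 (running OOP $4,723.70).
Bill 2, $200: 30% coinsurance on $200 = $60. Patient owes $60 (running OOP $4,783.70).
Bill 3, $380: deductible met; 30% of $380 = $114. Patient pays $114; OOP now $4,897.70.
Bill 4, $199: 30% coinsurance on $199 = $59.70. Cost to patient: $59.70. OOP to date $4,957.40.

$59.70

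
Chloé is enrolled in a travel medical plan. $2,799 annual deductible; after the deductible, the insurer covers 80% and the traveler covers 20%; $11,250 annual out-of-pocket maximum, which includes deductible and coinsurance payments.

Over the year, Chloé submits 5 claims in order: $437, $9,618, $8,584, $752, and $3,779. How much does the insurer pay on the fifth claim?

#1 ($437): entire amount goes to the deductible. Traveler owes $437 (running OOP $437). Insurer: $437 − $437 = $0.
#2 ($9,618): $2,362 finishes the deductible; $7,256 goes to coinsurance; 20% of $7,256 = $1,451.20. Traveler pays $3,813.20; OOP now $4,250.20. Plan pays $9,618 − $3,813.20 = $5,804.80.
#3 ($8,584): 20% coinsurance on $8,584 = $1,716.80. Traveler owes $1,716.80 (running OOP $5,967). Insurer: $8,584 − $1,716.80 = $6,867.20.
#4 ($752): deductible met; 20% of $752 = $150.40. Cost to traveler: $150.40. OOP to date $6,117.40. Plan pays $752 − $150.40 = $601.60.
#5 ($3,779): 20% coinsurance on $3,779 = $755.80. Traveler owes $755.80 (running OOP $6,873.20). Insurer: $3,779 − $755.80 = $3,023.20.

$3,023.20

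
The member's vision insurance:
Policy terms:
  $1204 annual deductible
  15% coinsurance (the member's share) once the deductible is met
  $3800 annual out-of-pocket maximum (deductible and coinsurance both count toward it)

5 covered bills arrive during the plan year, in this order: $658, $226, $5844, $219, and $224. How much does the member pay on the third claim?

#1 ($658): all of it applies to the deductible. Member pays $658; OOP now $658.
#2 ($226): entire amount goes to the deductible. Member pays $226; OOP now $884.
#3 ($5844): deductible takes $320, $5524 remains; 15% of $5524 = $828.60. Member pays $1148.60; OOP now $2032.60.

$1148.60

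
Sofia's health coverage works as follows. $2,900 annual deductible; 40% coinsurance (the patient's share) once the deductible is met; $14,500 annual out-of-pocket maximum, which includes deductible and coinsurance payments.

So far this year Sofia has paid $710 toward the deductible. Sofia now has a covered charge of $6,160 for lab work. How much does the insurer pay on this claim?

$2,382

Deductible still to meet: $2,900 − $710 = $2,190.
The remaining $3,970 (= $6,160 − $2,190) moves to coinsurance.
40% of $3,970 = $1,588 falls to the patient.
So the patient owes $2,190 + $1,588 = $3,778 before any cap.
Total out-of-pocket so far would be $710 + $3,778 = $4,488, below the $14,500 cap — no reduction.
The plan picks up $6,160 − $3,778 = $2,382.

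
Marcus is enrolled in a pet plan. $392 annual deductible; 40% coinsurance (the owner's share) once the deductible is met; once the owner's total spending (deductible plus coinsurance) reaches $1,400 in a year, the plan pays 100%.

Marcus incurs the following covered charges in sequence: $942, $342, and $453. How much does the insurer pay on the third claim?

$271.80

Claim 1 ($942): deductible takes $392, $550 remains; owner's 40% is $220. Cost to owner: $612. OOP to date $612. Plan pays $942 − $612 = $330.
Claim 2 ($342): deductible already satisfied, so owner's share is 40% × $342 = $136.80. Owner pays $136.80; OOP now $748.80. Plan pays $342 − $136.80 = $205.20.
Claim 3 ($453): deductible already satisfied, so owner's share is 40% × $453 = $181.20. Owner owes $181.20 (running OOP $930). Insurer: $453 − $181.20 = $271.80.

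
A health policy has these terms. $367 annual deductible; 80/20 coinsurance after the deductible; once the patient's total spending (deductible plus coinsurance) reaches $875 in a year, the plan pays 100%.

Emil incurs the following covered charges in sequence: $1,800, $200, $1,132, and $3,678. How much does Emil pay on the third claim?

$181.40

Bill 1, $1,800: $367 to deductible, leaving $1,433; 20% of $1,433 = $286.60. Cost to patient: $653.60. OOP to date $653.60.
Bill 2, $200: deductible met; 20% of $200 = $40. Patient owes $40 (running OOP $693.60).
Bill 3, $1,132: 20% coinsurance on $1,132 = $226.40. OOP would hit $920 > $875, so the cap limits the patient to $875 − $693.60 = $181.40.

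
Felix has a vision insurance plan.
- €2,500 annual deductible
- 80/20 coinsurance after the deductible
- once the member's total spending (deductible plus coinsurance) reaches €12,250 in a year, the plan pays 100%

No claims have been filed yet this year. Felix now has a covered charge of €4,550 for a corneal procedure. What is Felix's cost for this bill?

€2,910

The full €2,500 deductible is still open; €2,500 of this bill applies to it.
The remaining €2,050 (= €4,550 − €2,500) moves to coinsurance.
Member's 20% share of €2,050 is €410.
That puts the member's cost at €2,500 + €410 = €2,910 before any cap.
Cumulative spending €0 + €2,910 = €2,910 stays under the €12,250 maximum.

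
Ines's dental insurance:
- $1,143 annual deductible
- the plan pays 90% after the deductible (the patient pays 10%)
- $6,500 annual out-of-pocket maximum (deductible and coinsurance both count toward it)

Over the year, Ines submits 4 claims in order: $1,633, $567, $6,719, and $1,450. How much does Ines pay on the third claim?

Claim 1 ($1,633): $1,143 to deductible, leaving $490; 10% of $490 = $49. Patient pays $1,192; OOP now $1,192.
Claim 2 ($567): deductible already satisfied, so patient's share is 10% × $567 = $56.70. Patient owes $56.70 (running OOP $1,248.70).
Claim 3 ($6,719): deductible already satisfied, so patient's share is 10% × $6,719 = $671.90. Cost to patient: $671.90. OOP to date $1,920.60.

$671.90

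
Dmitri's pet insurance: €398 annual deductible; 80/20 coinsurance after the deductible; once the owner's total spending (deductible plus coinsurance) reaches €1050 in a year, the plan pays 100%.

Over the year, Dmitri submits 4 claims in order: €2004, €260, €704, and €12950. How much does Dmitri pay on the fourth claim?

Claim 1 (€2004): €398 to deductible, leaving €1606; owner's 20% is €321.20. Cost to owner: €719.20. OOP to date €719.20.
Claim 2 (€260): 20% coinsurance on €260 = €52. Owner owes €52 (running OOP €771.20).
Claim 3 (€704): 20% coinsurance on €704 = €140.80. Owner pays €140.80; OOP now €912.
Claim 4 (€12950): deductible met; 20% of €12950 = €2590. OOP would hit €3502 > €1050, so the cap limits the owner to €1050 − €912 = €138.

€138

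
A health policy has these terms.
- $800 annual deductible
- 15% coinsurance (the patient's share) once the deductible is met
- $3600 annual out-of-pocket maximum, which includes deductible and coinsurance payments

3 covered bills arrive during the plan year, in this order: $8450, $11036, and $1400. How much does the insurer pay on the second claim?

$9383.50

Claim 1 — $8450: $800 finishes the deductible; $7650 goes to coinsurance; 15% of $7650 = $1147.50. Patient owes $1947.50 (running OOP $1947.50). Plan pays $8450 − $1947.50 = $6502.50.
Claim 2 — $11036: deductible already satisfied, so patient's share is 15% × $11036 = $1655.40. That would push OOP to $3602.90, over the $3600 cap, so patient pays $3600 − $1947.50 = $1652.50. Plan pays $11036 − $1652.50 = $9383.50.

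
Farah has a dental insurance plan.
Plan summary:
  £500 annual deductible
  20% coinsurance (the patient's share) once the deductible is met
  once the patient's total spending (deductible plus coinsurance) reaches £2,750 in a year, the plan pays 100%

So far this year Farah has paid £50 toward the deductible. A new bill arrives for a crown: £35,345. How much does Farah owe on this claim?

Deductible still to meet: £500 − £50 = £450.
After the £450 deductible portion, £35,345 − £450 = £34,895 is subject to coinsurance.
Coinsurance: £34,895 × 20% = £6,979.
So the patient owes £450 + £6,979 = £7,429 before any cap.
Year-to-date out-of-pocket would reach £50 + £7,429 = £7,479, above the £2,750 maximum, so the patient pays only £2,750 − £50 = £2,700.

£2,700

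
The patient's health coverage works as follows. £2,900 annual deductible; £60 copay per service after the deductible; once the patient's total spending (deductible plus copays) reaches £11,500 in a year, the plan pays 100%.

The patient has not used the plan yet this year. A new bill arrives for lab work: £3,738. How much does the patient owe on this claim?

Deductible not yet touched, so the first £2,900 of the bill goes to the deductible.
After the £2,900 deductible portion, £3,738 − £2,900 = £838 is subject to the copay.
Copay on this service: £60.
So the patient owes £2,900 + £60 = £2,960 before any cap.
Cumulative spending £0 + £2,960 = £2,960 stays under the £11,500 maximum.

£2,960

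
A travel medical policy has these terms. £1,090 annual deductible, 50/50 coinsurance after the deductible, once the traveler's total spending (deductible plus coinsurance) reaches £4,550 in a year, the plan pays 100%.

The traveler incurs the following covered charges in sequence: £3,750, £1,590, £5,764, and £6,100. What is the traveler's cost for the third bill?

£1,335

Claim 1 (£3,750): £1,090 finishes the deductible; £2,660 goes to coinsurance; coinsurance £2,660 × 50% = £1,330. Traveler pays £2,420; OOP now £2,420.
Claim 2 (£1,590): 50% coinsurance on £1,590 = £795. Cost to traveler: £795. OOP to date £3,215.
Claim 3 (£5,764): 50% coinsurance on £5,764 = £2,882. That would push OOP to £6,097, over the £4,550 cap, so traveler pays £4,550 − £3,215 = £1,335.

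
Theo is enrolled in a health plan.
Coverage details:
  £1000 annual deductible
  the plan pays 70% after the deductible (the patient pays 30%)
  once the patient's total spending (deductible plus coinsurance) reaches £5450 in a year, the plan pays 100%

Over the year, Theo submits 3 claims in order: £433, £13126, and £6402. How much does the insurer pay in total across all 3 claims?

Claim 1 (£433): entire amount goes to the deductible. Cost to patient: £433. OOP to date £433. Insurer: £433 − £433 = £0.
Claim 2 (£13126): £567 to deductible, leaving £12559; 30% of £12559 = £3767.70. Cost to patient: £4334.70. OOP to date £4767.70. Insurer: £13126 − £4334.70 = £8791.30.
Claim 3 (£6402): deductible already satisfied, so patient's share is 30% × £6402 = £1920.60. OOP would hit £6688.30 > £5450, so the cap limits the patient to £5450 − £4767.70 = £682.30. Plan pays £6402 − £682.30 = £5719.70.
Insurer total: £0 + £8791.30 + £5719.70 = £14511.

£14511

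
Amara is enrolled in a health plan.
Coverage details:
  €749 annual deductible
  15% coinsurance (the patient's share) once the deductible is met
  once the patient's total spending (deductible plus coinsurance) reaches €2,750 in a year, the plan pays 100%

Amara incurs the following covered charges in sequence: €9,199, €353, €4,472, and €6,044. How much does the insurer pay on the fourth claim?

€6,034.25

Claim 1 — €9,199: deductible takes €749, €8,450 remains; 15% of €8,450 = €1,267.50. Patient pays €2,016.50; OOP now €2,016.50. Plan pays €9,199 − €2,016.50 = €7,182.50.
Claim 2 — €353: 15% coinsurance on €353 = €52.95. Cost to patient: €52.95. OOP to date €2,069.45. Plan pays €353 − €52.95 = €300.05.
Claim 3 — €4,472: deductible already satisfied, so patient's share is 15% × €4,472 = €670.80. Patient pays €670.80; OOP now €2,740.25. Plan pays €4,472 − €670.80 = €3,801.20.
Claim 4 — €6,044: deductible already satisfied, so patient's share is 15% × €6,044 = €906.60. That would push OOP to €3,646.85, over the €2,750 cap, so patient pays €2,750 − €2,740.25 = €9.75. Plan pays €6,044 − €9.75 = €6,034.25.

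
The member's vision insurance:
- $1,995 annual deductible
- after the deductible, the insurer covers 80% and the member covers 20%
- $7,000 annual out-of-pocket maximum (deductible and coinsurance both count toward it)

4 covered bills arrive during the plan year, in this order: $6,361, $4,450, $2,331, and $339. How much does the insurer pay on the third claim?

$1,864.80

#1 ($6,361): $1,995 to deductible, leaving $4,366; coinsurance $4,366 × 20% = $873.20. Member pays $2,868.20; OOP now $2,868.20. Insurer: $6,361 − $2,868.20 = $3,492.80.
#2 ($4,450): deductible already satisfied, so member's share is 20% × $4,450 = $890. Cost to member: $890. OOP to date $3,758.20. Plan pays $4,450 − $890 = $3,560.
#3 ($2,331): deductible already satisfied, so member's share is 20% × $2,331 = $466.20. Member pays $466.20; OOP now $4,224.40. Plan pays $2,331 − $466.20 = $1,864.80.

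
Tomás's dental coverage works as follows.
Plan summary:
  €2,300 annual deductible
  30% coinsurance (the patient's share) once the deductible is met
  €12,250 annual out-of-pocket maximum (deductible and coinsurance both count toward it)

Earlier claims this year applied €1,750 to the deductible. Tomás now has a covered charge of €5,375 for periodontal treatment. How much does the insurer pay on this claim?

Remaining deductible: €2,300 − €1,750 = €550.
The remaining €4,825 (= €5,375 − €550) moves to coinsurance.
30% of €4,825 = €1,447.50 falls to the patient.
Patient responsibility before any cap: €550 + €1,447.50 = €1,997.50.
Cumulative spending €1,750 + €1,997.50 = €3,747.50 stays under the €12,250 maximum.
Insurer pays the balance: €5,375 − €1,997.50 = €3,377.50.

€3,377.50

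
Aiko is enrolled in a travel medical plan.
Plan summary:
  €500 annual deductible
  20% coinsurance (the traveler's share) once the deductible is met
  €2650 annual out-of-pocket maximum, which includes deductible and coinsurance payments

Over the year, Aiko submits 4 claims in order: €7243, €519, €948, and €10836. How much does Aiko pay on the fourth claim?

€508

Claim 1 (€7243): €500 finishes the deductible; €6743 goes to coinsurance; 20% of €6743 = €1348.60. Traveler owes €1848.60 (running OOP €1848.60).
Claim 2 (€519): deductible met; 20% of €519 = €103.80. Traveler pays €103.80; OOP now €1952.40.
Claim 3 (€948): deductible met; 20% of €948 = €189.60. Cost to traveler: €189.60. OOP to date €2142.
Claim 4 (€10836): deductible already satisfied, so traveler's share is 20% × €10836 = €2167.20. That would push OOP to €4309.20, over the €2650 cap, so traveler pays €2650 − €2142 = €508.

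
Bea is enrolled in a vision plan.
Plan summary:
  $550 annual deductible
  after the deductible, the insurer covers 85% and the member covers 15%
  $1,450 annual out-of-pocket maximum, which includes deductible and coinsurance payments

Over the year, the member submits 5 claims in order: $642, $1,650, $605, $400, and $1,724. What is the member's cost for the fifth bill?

Claim 1 — $642: deductible takes $550, $92 remains; member's 15% is $13.80. Member owes $563.80 (running OOP $563.80).
Claim 2 — $1,650: 15% coinsurance on $1,650 = $247.50. Cost to member: $247.50. OOP to date $811.30.
Claim 3 — $605: deductible already satisfied, so member's share is 15% × $605 = $90.75. Member owes $90.75 (running OOP $902.05).
Claim 4 — $400: 15% coinsurance on $400 = $60. Member pays $60; OOP now $962.05.
Claim 5 — $1,724: deductible already satisfied, so member's share is 15% × $1,724 = $258.60. Cost to member: $258.60. OOP to date $1,220.65.

$258.60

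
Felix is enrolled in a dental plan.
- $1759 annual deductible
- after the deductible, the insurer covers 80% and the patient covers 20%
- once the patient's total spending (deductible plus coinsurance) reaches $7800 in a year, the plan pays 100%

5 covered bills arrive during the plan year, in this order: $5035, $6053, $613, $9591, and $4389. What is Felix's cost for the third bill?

$122.60

Bill 1, $5035: deductible takes $1759, $3276 remains; patient's 20% is $655.20. Patient owes $2414.20 (running OOP $2414.20).
Bill 2, $6053: deductible met; 20% of $6053 = $1210.60. Patient owes $1210.60 (running OOP $3624.80).
Bill 3, $613: deductible already satisfied, so patient's share is 20% × $613 = $122.60. Cost to patient: $122.60. OOP to date $3747.40.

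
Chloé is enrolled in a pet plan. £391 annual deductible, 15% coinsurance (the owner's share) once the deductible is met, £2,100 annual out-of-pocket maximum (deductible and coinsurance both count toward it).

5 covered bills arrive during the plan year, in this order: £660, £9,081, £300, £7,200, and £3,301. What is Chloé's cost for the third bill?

#1 (£660): £391 to deductible, leaving £269; coinsurance £269 × 15% = £40.35. Owner owes £431.35 (running OOP £431.35).
#2 (£9,081): deductible met; 15% of £9,081 = £1,362.15. Owner owes £1,362.15 (running OOP £1,793.50).
#3 (£300): deductible met; 15% of £300 = £45. Owner pays £45; OOP now £1,838.50.

£45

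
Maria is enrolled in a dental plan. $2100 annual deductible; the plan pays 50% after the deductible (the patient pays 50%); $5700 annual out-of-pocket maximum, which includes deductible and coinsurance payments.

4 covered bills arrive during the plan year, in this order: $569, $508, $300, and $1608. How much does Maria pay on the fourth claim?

$1165.50

Claim 1 ($569): all of it applies to the deductible. Patient pays $569; OOP now $569.
Claim 2 ($508): fully absorbed by the deductible. Cost to patient: $508. OOP to date $1077.
Claim 3 ($300): fully absorbed by the deductible. Patient owes $300 (running OOP $1377).
Claim 4 ($1608): deductible takes $723, $885 remains; patient's 50% is $442.50. Cost to patient: $1165.50. OOP to date $2542.50.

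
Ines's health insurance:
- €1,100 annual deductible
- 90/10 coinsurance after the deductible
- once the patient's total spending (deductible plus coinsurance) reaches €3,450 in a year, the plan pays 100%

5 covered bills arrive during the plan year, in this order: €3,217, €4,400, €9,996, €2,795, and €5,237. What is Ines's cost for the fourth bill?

€279.50

Bill 1, €3,217: €1,100 to deductible, leaving €2,117; patient's 10% is €211.70. Patient owes €1,311.70 (running OOP €1,311.70).
Bill 2, €4,400: 10% coinsurance on €4,400 = €440. Patient owes €440 (running OOP €1,751.70).
Bill 3, €9,996: deductible met; 10% of €9,996 = €999.60. Cost to patient: €999.60. OOP to date €2,751.30.
Bill 4, €2,795: 10% coinsurance on €2,795 = €279.50. Patient owes €279.50 (running OOP €3,030.80).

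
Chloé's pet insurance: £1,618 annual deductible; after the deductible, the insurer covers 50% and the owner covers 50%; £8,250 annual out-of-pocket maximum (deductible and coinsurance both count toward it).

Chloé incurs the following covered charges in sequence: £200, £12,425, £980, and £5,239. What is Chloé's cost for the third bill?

£490

Claim 1 (£200): entire amount goes to the deductible. Owner pays £200; OOP now £200.
Claim 2 (£12,425): deductible takes £1,418, £11,007 remains; 50% of £11,007 = £5,503.50. Cost to owner: £6,921.50. OOP to date £7,121.50.
Claim 3 (£980): deductible already satisfied, so owner's share is 50% × £980 = £490. Cost to owner: £490. OOP to date £7,611.50.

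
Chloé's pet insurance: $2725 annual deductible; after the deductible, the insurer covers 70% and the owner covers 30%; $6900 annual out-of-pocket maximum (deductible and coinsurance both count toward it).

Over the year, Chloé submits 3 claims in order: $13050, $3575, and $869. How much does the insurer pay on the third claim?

$864

Claim 1 ($13050): $2725 to deductible, leaving $10325; owner's 30% is $3097.50. Cost to owner: $5822.50. OOP to date $5822.50. Plan pays $13050 − $5822.50 = $7227.50.
Claim 2 ($3575): deductible met; 30% of $3575 = $1072.50. Owner pays $1072.50; OOP now $6895. Insurer: $3575 − $1072.50 = $2502.50.
Claim 3 ($869): deductible met; 30% of $869 = $260.70. That would push OOP to $7155.70, over the $6900 cap, so owner pays $6900 − $6895 = $5. Plan pays $869 − $5 = $864.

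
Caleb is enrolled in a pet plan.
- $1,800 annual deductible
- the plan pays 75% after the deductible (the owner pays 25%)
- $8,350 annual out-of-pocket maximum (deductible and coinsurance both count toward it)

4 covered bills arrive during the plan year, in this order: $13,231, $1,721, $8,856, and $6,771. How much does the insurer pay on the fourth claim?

$5,723

Claim 1 ($13,231): deductible takes $1,800, $11,431 remains; coinsurance $11,431 × 25% = $2,857.75. Owner pays $4,657.75; OOP now $4,657.75. Insurer: $13,231 − $4,657.75 = $8,573.25.
Claim 2 ($1,721): 25% coinsurance on $1,721 = $430.25. Owner owes $430.25 (running OOP $5,088). Insurer: $1,721 − $430.25 = $1,290.75.
Claim 3 ($8,856): 25% coinsurance on $8,856 = $2,214. Owner pays $2,214; OOP now $7,302. Plan pays $8,856 − $2,214 = $6,642.
Claim 4 ($6,771): deductible met; 25% of $6,771 = $1,692.75. OOP would hit $8,994.75 > $8,350, so the cap limits the owner to $8,350 − $7,302 = $1,048. Insurer: $6,771 − $1,048 = $5,723.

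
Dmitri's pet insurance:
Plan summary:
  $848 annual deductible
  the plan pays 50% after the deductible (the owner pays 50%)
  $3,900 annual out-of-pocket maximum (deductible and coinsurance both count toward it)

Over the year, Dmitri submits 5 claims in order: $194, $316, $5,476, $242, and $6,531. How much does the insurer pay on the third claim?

$2,569

Claim 1 — $194: entire amount goes to the deductible. Owner pays $194; OOP now $194. Insurer: $194 − $194 = $0.
Claim 2 — $316: entire amount goes to the deductible. Cost to owner: $316. OOP to date $510. Plan pays $316 − $316 = $0.
Claim 3 — $5,476: deductible takes $338, $5,138 remains; 50% of $5,138 = $2,569. Cost to owner: $2,907. OOP to date $3,417. Insurer: $5,476 − $2,907 = $2,569.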